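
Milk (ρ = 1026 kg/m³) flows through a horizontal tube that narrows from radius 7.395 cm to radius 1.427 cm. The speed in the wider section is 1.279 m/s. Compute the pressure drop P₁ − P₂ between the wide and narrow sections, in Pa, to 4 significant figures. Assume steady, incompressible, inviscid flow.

By continuity, v₂ = v₁·A₁/A₂ = 1.279·(171.8/6.397) = 34.35 m/s.
The pipe is horizontal, so Bernoulli reduces to P₁ + ½ρv₁² = P₂ + ½ρv₂².
P₁ − P₂ = ½·1026·(34.35² − 1.279²) = ½·1026·1178 = 604400 Pa.

ΔP ≈ 604400 Pa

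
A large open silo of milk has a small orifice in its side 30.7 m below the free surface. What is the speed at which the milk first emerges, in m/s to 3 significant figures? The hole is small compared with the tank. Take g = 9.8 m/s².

v ≈ 24.5 m/s

Torricelli's result v = √(2gh) gives v = √(2·9.8·30.7) = 24.5 m/s.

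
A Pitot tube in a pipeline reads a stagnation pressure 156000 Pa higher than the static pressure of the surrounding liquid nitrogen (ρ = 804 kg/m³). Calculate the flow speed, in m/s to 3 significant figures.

v ≈ 19.7 m/s

At the stagnation point the flow is brought to rest, so Bernoulli gives P_stag − P_static = ½ρv².
v = √(2ΔP/ρ) = √(2·156000/804) = 19.7 m/s.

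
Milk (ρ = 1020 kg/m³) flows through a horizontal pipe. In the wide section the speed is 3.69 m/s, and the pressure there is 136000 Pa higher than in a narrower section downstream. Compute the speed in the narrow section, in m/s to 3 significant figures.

With h₁ = h₂, rearranging Bernoulli gives v₂ = √(v₁² + 2ΔP/ρ).
v₂ = √(3.69² + 2·136000/1020) = √(13.6 + 267) = 16.7 m/s.

16.7 m/s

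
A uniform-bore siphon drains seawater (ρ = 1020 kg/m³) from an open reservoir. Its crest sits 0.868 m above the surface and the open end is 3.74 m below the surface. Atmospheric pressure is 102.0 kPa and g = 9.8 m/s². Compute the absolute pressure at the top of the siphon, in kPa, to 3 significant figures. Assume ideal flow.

55.9 kPa

The outlet speed comes from Torricelli: v = √(2g·3.74) = 8.56 m/s.
Continuity keeps v the same throughout the tube; from surface to crest, P_atm + 0 = P_top + ½ρv² + ρg·h_top.
P_top = 102000 − ½·1020·8.56² − 1020·9.8·0.868 = 55900 Pa.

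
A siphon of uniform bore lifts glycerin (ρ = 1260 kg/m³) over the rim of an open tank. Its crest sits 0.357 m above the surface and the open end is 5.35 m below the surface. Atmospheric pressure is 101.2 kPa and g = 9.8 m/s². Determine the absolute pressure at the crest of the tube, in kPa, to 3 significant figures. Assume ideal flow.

P_top ≈ 30.7 kPa

Bernoulli surface→outlet gives ½v² = g·h_out, so v = √(2·9.8·5.35) = 10.2 m/s.
The bore is uniform, so the speed at the crest is the same v. Bernoulli surface→crest: P_atm = P_top + ½ρv² + ρg·h_top.
P_top = 101200 − ½·1260·10.2² − 1260·9.8·0.357 = 30700 Pa.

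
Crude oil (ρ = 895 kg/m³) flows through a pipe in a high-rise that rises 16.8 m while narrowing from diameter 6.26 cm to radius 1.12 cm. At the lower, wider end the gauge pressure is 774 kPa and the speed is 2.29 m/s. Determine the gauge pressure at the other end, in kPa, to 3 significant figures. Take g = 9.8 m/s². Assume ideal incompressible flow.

Mass conservation (A₁v₁ = A₂v₂) gives v₂ = 2.29 × 30.8/3.94 = 17.9 m/s.
Energy conservation along the streamline gives P₂ = P₁ − ½ρ(v₂² − v₁²) − ρg(h₂ − h₁).
P₂ = 774000 + ½·895·(2.29² − 17.9²) − 895·9.8·(+16.8) = 774000 + (-141000) − (147000) = 486000 Pa.

P₂ = 486 kPa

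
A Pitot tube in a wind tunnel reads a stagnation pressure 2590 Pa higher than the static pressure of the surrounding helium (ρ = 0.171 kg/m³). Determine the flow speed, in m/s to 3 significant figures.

At the stagnation point the flow is brought to rest, so Bernoulli gives P_stag − P_static = ½ρv².
v = √(2ΔP/ρ) = √(2·2590/0.171) = 174 m/s.

v ≈ 174 m/s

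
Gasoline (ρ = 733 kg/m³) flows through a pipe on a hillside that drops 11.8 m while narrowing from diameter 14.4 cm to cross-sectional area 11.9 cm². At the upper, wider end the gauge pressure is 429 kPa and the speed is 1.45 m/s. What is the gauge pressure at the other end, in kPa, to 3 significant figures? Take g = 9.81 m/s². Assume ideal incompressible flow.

370 kPa

Continuity gives A₁v₁ = A₂v₂, so v₂ = (163 cm²)/(11.9 cm²) × 1.45 m/s = 19.8 m/s.
Energy conservation along the streamline gives P₂ = P₁ − ½ρ(v₂² − v₁²) − ρg(h₂ − h₁).
P₂ = 429000 + ½·733·(1.45² − 19.8²) − 733·9.81·(−11.8) = 429000 + (-144000) − (-84900) = 370000 Pa.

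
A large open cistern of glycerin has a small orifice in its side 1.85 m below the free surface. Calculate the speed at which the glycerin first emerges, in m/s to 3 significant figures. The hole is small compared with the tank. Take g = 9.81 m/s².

v ≈ 6.02 m/s

Torricelli's result v = √(2gh) gives v = √(2·9.81·1.85) = 6.02 m/s.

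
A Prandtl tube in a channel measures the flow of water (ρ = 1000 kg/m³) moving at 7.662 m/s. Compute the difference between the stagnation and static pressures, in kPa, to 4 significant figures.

Bernoulli between the free stream and the stagnation point: ½ρv² = P_stag − P_static.
ΔP = ½·1000·7.662² = 29350 Pa.

ΔP = 29.35 kPa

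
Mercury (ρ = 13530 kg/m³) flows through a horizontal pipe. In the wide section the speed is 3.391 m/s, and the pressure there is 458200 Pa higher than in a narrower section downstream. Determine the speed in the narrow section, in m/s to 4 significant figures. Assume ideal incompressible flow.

With h₁ = h₂, rearranging Bernoulli gives v₂ = √(v₁² + 2ΔP/ρ).
v₂ = √(3.391² + 2·458200/13530) = √(11.50 + 67.73) = 8.901 m/s.

v₂ ≈ 8.901 m/s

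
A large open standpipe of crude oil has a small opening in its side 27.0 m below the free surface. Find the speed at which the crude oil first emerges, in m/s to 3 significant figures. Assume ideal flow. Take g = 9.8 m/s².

v = 23.0 m/s

Bernoulli from surface to hole (P equal, v_surface ≈ 0): v = √(2gh) = √(2×9.8×27.0) = 23.0 m/s.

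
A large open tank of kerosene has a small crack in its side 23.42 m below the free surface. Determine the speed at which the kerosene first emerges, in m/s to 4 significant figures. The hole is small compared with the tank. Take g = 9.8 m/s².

The surface is effectively still and both ends are open, so ½v² = gh and v = √(2·9.8·23.42) = 21.43 m/s.

v ≈ 21.43 m/s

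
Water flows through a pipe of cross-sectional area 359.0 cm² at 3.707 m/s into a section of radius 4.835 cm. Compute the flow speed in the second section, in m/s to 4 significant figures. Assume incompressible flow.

By continuity, v₂ = v₁·A₁/A₂ = 3.707·(359.0/73.44) = 18.12 m/s.

v₂ = 18.12 m/s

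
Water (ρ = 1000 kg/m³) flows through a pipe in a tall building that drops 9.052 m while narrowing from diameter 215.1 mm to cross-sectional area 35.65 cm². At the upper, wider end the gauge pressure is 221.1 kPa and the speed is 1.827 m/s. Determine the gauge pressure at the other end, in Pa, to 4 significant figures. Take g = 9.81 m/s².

P₂ = 138200 Pa

The volume flow rate is constant, so v₂ = (A₁/A₂)v₁ = (363.4/35.65)·1.827 = 18.62 m/s.
Bernoulli: P₁ + ½ρv₁² + ρg h₁ = P₂ + ½ρv₂² + ρg h₂, so P₂ = P₁ + ½ρ(v₁² − v₂²) − ρg(h₂ − h₁).
P₂ = 221100 + ½·1000·(1.827² − 18.62²) − 1000·9.81·(−9.052) = 221100 + (-171700) − (-88800) = 138200 Pa.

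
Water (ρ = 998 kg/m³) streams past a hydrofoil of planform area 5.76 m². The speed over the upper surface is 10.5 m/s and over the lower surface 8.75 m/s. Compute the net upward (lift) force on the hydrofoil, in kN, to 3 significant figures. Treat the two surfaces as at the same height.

96.8 kN

From P + ½ρv² = const at equal height, P_low − P_up = ½ρ(v_up² − v_low²).
ΔP = ½·998·(10.5² − 8.75²) = 16800 Pa.
Lift = ΔP · A = 16800 × 5.76 = 96800 N.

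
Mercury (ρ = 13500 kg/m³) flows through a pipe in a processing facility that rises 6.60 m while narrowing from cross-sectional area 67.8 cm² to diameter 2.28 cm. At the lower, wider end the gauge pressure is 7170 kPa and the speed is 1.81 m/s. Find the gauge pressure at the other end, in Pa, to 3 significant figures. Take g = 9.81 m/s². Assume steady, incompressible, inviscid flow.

By continuity, v₂ = v₁·A₁/A₂ = 1.81·(67.8/4.08) = 30.1 m/s.
Energy conservation along the streamline gives P₂ = P₁ − ½ρ(v₂² − v₁²) − ρg(h₂ − h₁).
P₂ = 7170000 + ½·13500·(1.81² − 30.1²) − 13500·9.81·(+6.60) = 7170000 + (-6080000) − (874000) = 220000 Pa.

P₂ ≈ 220000 Pa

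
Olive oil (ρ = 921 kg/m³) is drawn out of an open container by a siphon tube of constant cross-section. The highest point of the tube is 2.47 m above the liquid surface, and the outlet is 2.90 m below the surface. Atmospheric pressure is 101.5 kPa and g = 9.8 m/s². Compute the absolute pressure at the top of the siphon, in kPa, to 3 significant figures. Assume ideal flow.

P_top ≈ 53.0 kPa

From the surface to the outlet (both open to atmosphere, surface at rest): v = √(2g·h_out) = √(2·9.8·2.90) = 7.54 m/s.
The bore is uniform, so the speed at the crest is the same v. Bernoulli surface→crest: P_atm = P_top + ½ρv² + ρg·h_top.
P_top = 101500 − ½·921·7.54² − 921·9.8·2.47 = 53000 Pa.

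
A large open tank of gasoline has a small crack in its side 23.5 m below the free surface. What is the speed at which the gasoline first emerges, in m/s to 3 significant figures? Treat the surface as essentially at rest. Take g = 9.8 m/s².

The surface is effectively still and both ends are open, so ½v² = gh and v = √(2·9.8·23.5) = 21.5 m/s.

21.5 m/s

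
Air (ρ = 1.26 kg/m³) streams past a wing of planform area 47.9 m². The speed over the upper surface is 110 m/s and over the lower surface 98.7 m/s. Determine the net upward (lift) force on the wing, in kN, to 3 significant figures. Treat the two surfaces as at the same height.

The faster flow above has the lower pressure; Bernoulli (same height) gives ΔP = ½ρ(v_up² − v_low²).
ΔP = ½·1.26·(110² − 98.7²) = 1490 Pa.
Lift = ΔP · A = 1490 × 47.9 = 71200 N.

71.2 kN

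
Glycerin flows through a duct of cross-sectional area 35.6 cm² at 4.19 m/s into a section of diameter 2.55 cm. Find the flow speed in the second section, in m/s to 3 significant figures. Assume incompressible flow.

v₂ ≈ 29.2 m/s

The volume flow rate is constant, so v₂ = (A₁/A₂)v₁ = (35.6/5.11)·4.19 = 29.2 m/s.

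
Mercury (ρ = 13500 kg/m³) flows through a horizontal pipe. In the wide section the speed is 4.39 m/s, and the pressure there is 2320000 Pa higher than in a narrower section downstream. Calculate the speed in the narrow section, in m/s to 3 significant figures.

19.1 m/s

Along the level pipe P + ½ρv² is conserved, hence v₂² = v₁² + 2(P₁ − P₂)/ρ.
v₂ = √(4.39² + 2·2320000/13500) = √(19.3 + 344) = 19.1 m/s.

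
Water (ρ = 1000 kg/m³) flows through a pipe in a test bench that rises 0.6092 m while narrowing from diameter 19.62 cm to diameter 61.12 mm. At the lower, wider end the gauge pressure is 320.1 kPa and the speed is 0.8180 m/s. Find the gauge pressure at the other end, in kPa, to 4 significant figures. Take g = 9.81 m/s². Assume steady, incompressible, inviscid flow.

Mass conservation (A₁v₁ = A₂v₂) gives v₂ = 0.8180 × 302.3/29.34 = 8.429 m/s.
Energy conservation along the streamline gives P₂ = P₁ − ½ρ(v₂² − v₁²) − ρg(h₂ − h₁).
P₂ = 320100 + ½·1000·(0.8180² − 8.429²) − 1000·9.81·(+0.6092) = 320100 + (-35190) − (5976) = 278900 Pa.

278.9 kPa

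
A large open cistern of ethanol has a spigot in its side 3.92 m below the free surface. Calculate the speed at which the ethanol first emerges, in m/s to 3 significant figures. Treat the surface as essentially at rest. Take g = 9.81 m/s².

Bernoulli from surface to hole (P equal, v_surface ≈ 0): v = √(2gh) = √(2×9.81×3.92) = 8.77 m/s.

v ≈ 8.77 m/s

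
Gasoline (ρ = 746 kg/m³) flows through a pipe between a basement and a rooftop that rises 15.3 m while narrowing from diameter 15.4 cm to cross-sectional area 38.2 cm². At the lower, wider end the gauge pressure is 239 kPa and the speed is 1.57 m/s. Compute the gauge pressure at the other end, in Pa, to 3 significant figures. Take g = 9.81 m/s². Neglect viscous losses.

P₂ ≈ 106000 Pa

The volume flow rate is constant, so v₂ = (A₁/A₂)v₁ = (186/38.2)·1.57 = 7.66 m/s.
Applying Bernoulli between the two ends and solving for P₂: P₂ = P₁ + ½ρ(v₁² − v₂²) − ρgΔh.
P₂ = 239000 + ½·746·(1.57² − 7.66²) − 746·9.81·(+15.3) = 239000 + (-20900) − (112000) = 106000 Pa.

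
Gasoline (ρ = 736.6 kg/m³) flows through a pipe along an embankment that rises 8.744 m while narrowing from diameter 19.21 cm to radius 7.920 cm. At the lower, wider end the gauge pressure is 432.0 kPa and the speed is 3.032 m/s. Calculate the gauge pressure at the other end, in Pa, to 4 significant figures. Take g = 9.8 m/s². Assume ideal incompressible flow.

P₂ ≈ 364900 Pa

By continuity, v₂ = v₁·A₁/A₂ = 3.032·(289.8/197.1) = 4.459 m/s.
Applying Bernoulli between the two ends and solving for P₂: P₂ = P₁ + ½ρ(v₁² − v₂²) − ρgΔh.
P₂ = 432000 + ½·736.6·(3.032² − 4.459²) − 736.6·9.8·(+8.744) = 432000 + (-3938) − (63120) = 364900 Pa.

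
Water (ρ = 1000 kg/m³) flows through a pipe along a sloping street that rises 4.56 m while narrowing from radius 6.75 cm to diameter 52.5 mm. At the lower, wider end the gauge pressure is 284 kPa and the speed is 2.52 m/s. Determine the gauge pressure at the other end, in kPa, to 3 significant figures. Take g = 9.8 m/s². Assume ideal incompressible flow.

By continuity, v₂ = v₁·A₁/A₂ = 2.52·(143/21.6) = 16.7 m/s.
Energy conservation along the streamline gives P₂ = P₁ − ½ρ(v₂² − v₁²) − ρg(h₂ − h₁).
P₂ = 284000 + ½·1000·(2.52² − 16.7²) − 1000·9.8·(+4.56) = 284000 + (-136000) − (44700) = 104000 Pa.

104 kPa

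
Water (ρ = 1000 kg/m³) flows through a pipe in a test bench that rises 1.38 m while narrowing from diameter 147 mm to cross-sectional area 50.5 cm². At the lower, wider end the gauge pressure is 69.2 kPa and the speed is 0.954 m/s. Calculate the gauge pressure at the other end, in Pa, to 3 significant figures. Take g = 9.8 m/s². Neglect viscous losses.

P₂ ≈ 51000 Pa

The volume flow rate is constant, so v₂ = (A₁/A₂)v₁ = (170/50.5)·0.954 = 3.21 m/s.
Energy conservation along the streamline gives P₂ = P₁ − ½ρ(v₂² − v₁²) − ρg(h₂ − h₁).
P₂ = 69200 + ½·1000·(0.954² − 3.21²) − 1000·9.8·(+1.38) = 69200 + (-4680) − (13500) = 51000 Pa.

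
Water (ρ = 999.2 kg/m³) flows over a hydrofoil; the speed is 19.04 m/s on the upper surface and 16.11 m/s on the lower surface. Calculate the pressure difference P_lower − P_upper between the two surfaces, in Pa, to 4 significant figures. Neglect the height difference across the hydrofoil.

The pressure is lower where the speed is higher: ΔP = ½ρ(v_up² − v_low²).
ΔP = ½·999.2·(19.04² − 16.11²) = 51450 Pa.

51450 Pa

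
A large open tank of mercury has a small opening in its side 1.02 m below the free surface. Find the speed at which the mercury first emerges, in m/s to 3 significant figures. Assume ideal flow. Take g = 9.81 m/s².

Bernoulli from surface to hole (P equal, v_surface ≈ 0): v = √(2gh) = √(2×9.81×1.02) = 4.47 m/s.

v = 4.47 m/s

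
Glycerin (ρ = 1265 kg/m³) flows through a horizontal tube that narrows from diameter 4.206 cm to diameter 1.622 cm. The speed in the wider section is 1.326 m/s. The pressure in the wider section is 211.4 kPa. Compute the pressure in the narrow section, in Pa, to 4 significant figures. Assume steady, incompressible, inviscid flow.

P₂ ≈ 162200 Pa

Continuity gives A₁v₁ = A₂v₂, so v₂ = (13.89 cm²)/(2.066 cm²) × 1.326 m/s = 8.916 m/s.
The pipe is horizontal, so Bernoulli reduces to P₁ + ½ρv₁² = P₂ + ½ρv₂².
P₂ = P₁ − ½ρ(v₂² − v₁²) = 211400 − ½·1265·(8.916² − 1.326²) = 211400 − 49170 = 162200 Pa.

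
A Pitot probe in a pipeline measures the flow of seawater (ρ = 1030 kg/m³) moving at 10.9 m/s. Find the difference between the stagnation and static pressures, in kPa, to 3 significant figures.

Bernoulli between the free stream and the stagnation point: ½ρv² = P_stag − P_static.
ΔP = ½·1030·10.9² = 61200 Pa.

ΔP ≈ 61.2 kPa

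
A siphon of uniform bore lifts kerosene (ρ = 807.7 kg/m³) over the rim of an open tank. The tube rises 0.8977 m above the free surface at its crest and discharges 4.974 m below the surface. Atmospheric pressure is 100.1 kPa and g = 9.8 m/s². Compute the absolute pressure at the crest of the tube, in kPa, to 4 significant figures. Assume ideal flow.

The outlet speed comes from Torricelli: v = √(2g·4.974) = 9.874 m/s.
With constant cross-section the crest speed equals v; applying Bernoulli from the surface up to the crest, P_top = P_atm − ½ρv² − ρg·h_top.
P_top = 100100 − ½·807.7·9.874² − 807.7·9.8·0.8977 = 53620 Pa.

P_top ≈ 53.62 kPa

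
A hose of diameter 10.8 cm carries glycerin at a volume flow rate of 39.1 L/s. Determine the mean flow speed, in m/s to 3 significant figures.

v ≈ 4.27 m/s

Q = 39.1 L/s = 0.0391 m³/s.
v = Q/A = 0.0391 / 0.00916 = 4.27 m/s.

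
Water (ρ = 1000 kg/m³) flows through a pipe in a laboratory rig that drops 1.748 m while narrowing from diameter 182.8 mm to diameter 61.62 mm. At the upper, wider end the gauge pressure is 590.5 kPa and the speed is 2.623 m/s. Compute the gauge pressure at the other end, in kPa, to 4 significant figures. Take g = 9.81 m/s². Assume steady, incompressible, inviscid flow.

Continuity gives A₁v₁ = A₂v₂, so v₂ = (262.4 cm²)/(29.82 cm²) × 2.623 m/s = 23.08 m/s.
Energy conservation along the streamline gives P₂ = P₁ − ½ρ(v₂² − v₁²) − ρg(h₂ − h₁).
P₂ = 590500 + ½·1000·(2.623² − 23.08²) − 1000·9.81·(−1.748) = 590500 + (-263000) − (-17150) = 344700 Pa.

344.7 kPa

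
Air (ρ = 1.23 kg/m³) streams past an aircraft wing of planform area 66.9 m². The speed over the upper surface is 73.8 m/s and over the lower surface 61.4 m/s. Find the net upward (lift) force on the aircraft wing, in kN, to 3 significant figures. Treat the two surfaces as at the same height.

The faster flow above has the lower pressure; Bernoulli (same height) gives ΔP = ½ρ(v_up² − v_low²).
ΔP = ½·1.23·(73.8² − 61.4²) = 1030 Pa.
Lift = ΔP · A = 1030 × 66.9 = 69000 N.

F = 69.0 kN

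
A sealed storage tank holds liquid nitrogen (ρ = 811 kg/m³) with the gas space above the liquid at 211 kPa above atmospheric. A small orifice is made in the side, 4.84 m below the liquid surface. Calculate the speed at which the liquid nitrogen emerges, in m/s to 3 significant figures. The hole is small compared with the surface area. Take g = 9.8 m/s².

v ≈ 24.8 m/s

Take point 1 at the surface (v₁ ≈ 0) and point 2 at the hole (at atmospheric pressure). Bernoulli: P₁ + ρg h = P_atm + ½ρv₂².
With P₁ − P_atm = 211000 Pa, v₂ = √(2gh + 2ΔP/ρ) = √(2·9.8·4.84 + 2·211000/811) = 24.8 m/s.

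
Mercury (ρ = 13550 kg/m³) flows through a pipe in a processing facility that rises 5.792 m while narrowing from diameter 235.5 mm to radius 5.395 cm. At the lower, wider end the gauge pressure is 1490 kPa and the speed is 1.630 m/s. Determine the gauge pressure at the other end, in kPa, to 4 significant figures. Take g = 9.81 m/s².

The volume flow rate is constant, so v₂ = (A₁/A₂)v₁ = (435.6/91.44)·1.630 = 7.765 m/s.
Bernoulli: P₁ + ½ρv₁² + ρg h₁ = P₂ + ½ρv₂² + ρg h₂, so P₂ = P₁ + ½ρ(v₁² − v₂²) − ρg(h₂ − h₁).
P₂ = 1490000 + ½·13550·(1.630² − 7.765²) − 13550·9.81·(+5.792) = 1490000 + (-390500) − (769900) = 329600 Pa.

P₂ ≈ 329.6 kPa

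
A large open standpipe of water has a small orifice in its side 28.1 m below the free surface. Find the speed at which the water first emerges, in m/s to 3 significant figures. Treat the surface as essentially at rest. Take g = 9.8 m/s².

v ≈ 23.5 m/s

Torricelli's result v = √(2gh) gives v = √(2·9.8·28.1) = 23.5 m/s.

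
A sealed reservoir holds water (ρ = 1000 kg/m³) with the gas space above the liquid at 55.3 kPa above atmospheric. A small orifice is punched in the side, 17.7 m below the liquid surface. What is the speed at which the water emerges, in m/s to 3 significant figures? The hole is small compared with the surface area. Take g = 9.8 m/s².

21.4 m/s

Take point 1 at the surface (v₁ ≈ 0) and point 2 at the hole (at atmospheric pressure). Bernoulli: P₁ + ρg h = P_atm + ½ρv₂².
With P₁ − P_atm = 55300 Pa, v₂ = √(2gh + 2ΔP/ρ) = √(2·9.8·17.7 + 2·55300/1000) = 21.4 m/s.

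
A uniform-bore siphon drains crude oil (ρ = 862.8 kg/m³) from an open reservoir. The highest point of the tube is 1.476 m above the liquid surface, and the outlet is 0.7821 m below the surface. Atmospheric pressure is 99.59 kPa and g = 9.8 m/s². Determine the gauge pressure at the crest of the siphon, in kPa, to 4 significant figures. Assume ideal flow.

The outlet speed comes from Torricelli: v = √(2g·0.7821) = 3.915 m/s.
With constant cross-section the crest speed equals v; applying Bernoulli from the surface up to the crest, P_top = P_atm − ½ρv² − ρg·h_top.
P_top = 99590 − ½·862.8·3.915² − 862.8·9.8·1.476 = 80500 Pa. So P_gauge = P_top − P_atm = -19090 Pa.

-19.09 kPa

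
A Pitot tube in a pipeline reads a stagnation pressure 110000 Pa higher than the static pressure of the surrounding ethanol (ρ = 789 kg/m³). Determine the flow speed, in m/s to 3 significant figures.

The dynamic pressure equals the rise in static pressure at the stagnation point: ΔP = ½ρv².
v = √(2ΔP/ρ) = √(2·110000/789) = 16.7 m/s.

v = 16.7 m/s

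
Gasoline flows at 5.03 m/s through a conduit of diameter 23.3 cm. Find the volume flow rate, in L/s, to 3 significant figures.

Q = A·v = 0.0426 m² × 5.03 m/s = 0.214 m³/s.
Converting: 0.214 m³/s × 1000 = 214 L/s.

Q ≈ 214 L/s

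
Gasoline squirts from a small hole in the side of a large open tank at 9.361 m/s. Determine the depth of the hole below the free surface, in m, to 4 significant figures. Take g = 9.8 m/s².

4.471 m

Torricelli: v = √(2gh), so h = v²/(2g).
h = 9.361²/(2·9.8) = 87.63/19.60 = 4.471 m.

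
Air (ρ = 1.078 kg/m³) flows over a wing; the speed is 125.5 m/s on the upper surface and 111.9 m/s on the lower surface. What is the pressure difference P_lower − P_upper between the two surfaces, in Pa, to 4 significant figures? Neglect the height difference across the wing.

The pressure is lower where the speed is higher: ΔP = ½ρ(v_up² − v_low²).
ΔP = ½·1.078·(125.5² − 111.9²) = 1740 Pa.

ΔP = 1740 Pa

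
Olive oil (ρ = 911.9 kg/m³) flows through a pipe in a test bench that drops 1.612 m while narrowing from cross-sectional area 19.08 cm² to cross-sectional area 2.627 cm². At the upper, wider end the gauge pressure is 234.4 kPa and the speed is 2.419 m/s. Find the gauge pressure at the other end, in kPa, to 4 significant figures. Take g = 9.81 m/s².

P₂ ≈ 110.7 kPa

By continuity, v₂ = v₁·A₁/A₂ = 2.419·(19.08/2.627) = 17.57 m/s.
Bernoulli: P₁ + ½ρv₁² + ρg h₁ = P₂ + ½ρv₂² + ρg h₂, so P₂ = P₁ + ½ρ(v₁² − v₂²) − ρg(h₂ − h₁).
P₂ = 234400 + ½·911.9·(2.419² − 17.57²) − 911.9·9.81·(−1.612) = 234400 + (-138100) − (-14420) = 110700 Pa.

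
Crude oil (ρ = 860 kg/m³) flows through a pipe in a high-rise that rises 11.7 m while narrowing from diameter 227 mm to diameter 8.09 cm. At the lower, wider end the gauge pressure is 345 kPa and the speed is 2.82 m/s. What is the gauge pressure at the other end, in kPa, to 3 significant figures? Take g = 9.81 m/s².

P₂ ≈ 37.7 kPa

The volume flow rate is constant, so v₂ = (A₁/A₂)v₁ = (405/51.4)·2.82 = 22.2 m/s.
Bernoulli: P₁ + ½ρv₁² + ρg h₁ = P₂ + ½ρv₂² + ρg h₂, so P₂ = P₁ + ½ρ(v₁² − v₂²) − ρg(h₂ − h₁).
P₂ = 345000 + ½·860·(2.82² − 22.2²) − 860·9.81·(+11.7) = 345000 + (-209000) − (98700) = 37700 Pa.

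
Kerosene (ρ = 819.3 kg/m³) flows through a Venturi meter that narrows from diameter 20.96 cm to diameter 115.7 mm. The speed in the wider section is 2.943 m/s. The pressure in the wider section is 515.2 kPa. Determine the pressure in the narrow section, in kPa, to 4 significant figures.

By continuity, v₂ = v₁·A₁/A₂ = 2.943·(345.0/105.1) = 9.658 m/s.
The pipe is horizontal, so Bernoulli reduces to P₁ + ½ρv₁² = P₂ + ½ρv₂².
P₂ = P₁ − ½ρ(v₂² − v₁²) = 515200 − ½·819.3·(9.658² − 2.943²) = 515200 − 34670 = 480500 Pa.

480.5 kPa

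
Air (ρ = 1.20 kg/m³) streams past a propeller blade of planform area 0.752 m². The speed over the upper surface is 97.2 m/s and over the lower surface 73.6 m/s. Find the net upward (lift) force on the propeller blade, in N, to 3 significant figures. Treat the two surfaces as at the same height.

1820 N

From P + ½ρv² = const at equal height, P_low − P_up = ½ρ(v_up² − v_low²).
ΔP = ½·1.20·(97.2² − 73.6²) = 2420 Pa.
Lift = ΔP · A = 2420 × 0.752 = 1820 N.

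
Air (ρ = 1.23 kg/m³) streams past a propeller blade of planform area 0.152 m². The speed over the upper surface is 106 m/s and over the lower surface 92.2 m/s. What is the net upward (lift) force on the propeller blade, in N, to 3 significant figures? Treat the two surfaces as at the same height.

F = 256 N

From P + ½ρv² = const at equal height, P_low − P_up = ½ρ(v_up² − v_low²).
ΔP = ½·1.23·(106² − 92.2²) = 1680 Pa.
Lift = ΔP · A = 1680 × 0.152 = 256 N.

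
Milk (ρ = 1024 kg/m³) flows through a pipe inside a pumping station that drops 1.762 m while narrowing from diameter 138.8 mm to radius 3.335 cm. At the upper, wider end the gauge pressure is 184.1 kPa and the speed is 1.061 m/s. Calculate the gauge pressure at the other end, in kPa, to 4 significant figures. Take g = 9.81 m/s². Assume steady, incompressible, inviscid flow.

Mass conservation (A₁v₁ = A₂v₂) gives v₂ = 1.061 × 151.3/34.94 = 4.595 m/s.
Energy conservation along the streamline gives P₂ = P₁ − ½ρ(v₂² − v₁²) − ρg(h₂ − h₁).
P₂ = 184100 + ½·1024·(1.061² − 4.595²) − 1024·9.81·(−1.762) = 184100 + (-10230) − (-17700) = 191600 Pa.

P₂ = 191.6 kPa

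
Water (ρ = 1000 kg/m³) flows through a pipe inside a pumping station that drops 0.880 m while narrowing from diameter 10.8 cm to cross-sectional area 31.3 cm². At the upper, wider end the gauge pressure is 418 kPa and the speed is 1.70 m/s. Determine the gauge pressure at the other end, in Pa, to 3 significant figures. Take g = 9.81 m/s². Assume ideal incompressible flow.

By continuity, v₂ = v₁·A₁/A₂ = 1.70·(91.6/31.3) = 4.98 m/s.
Energy conservation along the streamline gives P₂ = P₁ − ½ρ(v₂² − v₁²) − ρg(h₂ − h₁).
P₂ = 418000 + ½·1000·(1.70² − 4.98²) − 1000·9.81·(−0.880) = 418000 + (-10900) − (-8630) = 416000 Pa.

P₂ = 416000 Pa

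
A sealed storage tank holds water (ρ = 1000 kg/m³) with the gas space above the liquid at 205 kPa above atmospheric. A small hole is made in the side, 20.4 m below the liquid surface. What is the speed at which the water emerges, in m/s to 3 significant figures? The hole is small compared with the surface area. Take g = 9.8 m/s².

Take point 1 at the surface (v₁ ≈ 0) and point 2 at the hole (at atmospheric pressure). Bernoulli: P₁ + ρg h = P_atm + ½ρv₂².
With P₁ − P_atm = 205000 Pa, v₂ = √(2gh + 2ΔP/ρ) = √(2·9.8·20.4 + 2·205000/1000) = 28.5 m/s.

v ≈ 28.5 m/s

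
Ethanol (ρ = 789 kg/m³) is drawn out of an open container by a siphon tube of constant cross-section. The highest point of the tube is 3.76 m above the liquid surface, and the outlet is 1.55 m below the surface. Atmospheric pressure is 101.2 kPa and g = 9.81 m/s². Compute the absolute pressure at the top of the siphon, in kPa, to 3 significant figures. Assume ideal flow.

60.1 kPa

Bernoulli surface→outlet gives ½v² = g·h_out, so v = √(2·9.81·1.55) = 5.51 m/s.
With constant cross-section the crest speed equals v; applying Bernoulli from the surface up to the crest, P_top = P_atm − ½ρv² − ρg·h_top.
P_top = 101200 − ½·789·5.51² − 789·9.81·3.76 = 60100 Pa.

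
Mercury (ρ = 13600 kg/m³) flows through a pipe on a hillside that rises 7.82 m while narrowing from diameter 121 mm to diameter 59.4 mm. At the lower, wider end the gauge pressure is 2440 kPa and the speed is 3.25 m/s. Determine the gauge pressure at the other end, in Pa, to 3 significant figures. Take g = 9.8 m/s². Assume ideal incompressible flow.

P₂ ≈ 233000 Pa

By continuity, v₂ = v₁·A₁/A₂ = 3.25·(115/27.7) = 13.5 m/s.
Applying Bernoulli between the two ends and solving for P₂: P₂ = P₁ + ½ρ(v₁² − v₂²) − ρgΔh.
P₂ = 2440000 + ½·13600·(3.25² − 13.5²) − 13600·9.8·(+7.82) = 2440000 + (-1160000) − (1040000) = 233000 Pa.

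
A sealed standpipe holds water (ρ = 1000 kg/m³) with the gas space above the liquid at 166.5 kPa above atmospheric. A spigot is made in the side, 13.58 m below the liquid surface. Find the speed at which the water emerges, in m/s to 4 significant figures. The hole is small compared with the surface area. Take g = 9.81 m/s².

v = 24.48 m/s

Take point 1 at the surface (v₁ ≈ 0) and point 2 at the hole (at atmospheric pressure). Bernoulli: P₁ + ρg h = P_atm + ½ρv₂².
With P₁ − P_atm = 166500 Pa, v₂ = √(2gh + 2ΔP/ρ) = √(2·9.81·13.58 + 2·166500/1000) = 24.48 m/s.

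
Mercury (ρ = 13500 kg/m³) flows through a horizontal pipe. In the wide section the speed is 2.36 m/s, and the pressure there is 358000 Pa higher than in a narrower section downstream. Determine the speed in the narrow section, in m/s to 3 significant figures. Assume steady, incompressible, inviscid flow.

With h₁ = h₂, rearranging Bernoulli gives v₂ = √(v₁² + 2ΔP/ρ).
v₂ = √(2.36² + 2·358000/13500) = √(5.57 + 53.0) = 7.66 m/s.

v₂ ≈ 7.66 m/s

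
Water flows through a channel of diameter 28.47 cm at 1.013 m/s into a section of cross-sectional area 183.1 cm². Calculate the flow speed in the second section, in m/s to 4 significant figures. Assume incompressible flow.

v₂ ≈ 3.522 m/s

The volume flow rate is constant, so v₂ = (A₁/A₂)v₁ = (636.6/183.1)·1.013 = 3.522 m/s.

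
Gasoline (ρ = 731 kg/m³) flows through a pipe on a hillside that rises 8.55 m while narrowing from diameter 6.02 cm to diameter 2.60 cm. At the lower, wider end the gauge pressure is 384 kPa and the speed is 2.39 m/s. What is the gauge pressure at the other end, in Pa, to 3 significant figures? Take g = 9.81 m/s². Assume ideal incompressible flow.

Continuity gives A₁v₁ = A₂v₂, so v₂ = (28.5 cm²)/(5.31 cm²) × 2.39 m/s = 12.8 m/s.
Bernoulli: P₁ + ½ρv₁² + ρg h₁ = P₂ + ½ρv₂² + ρg h₂, so P₂ = P₁ + ½ρ(v₁² − v₂²) − ρg(h₂ − h₁).
P₂ = 384000 + ½·731·(2.39² − 12.8²) − 731·9.81·(+8.55) = 384000 + (-57900) − (61300) = 265000 Pa.

P₂ = 265000 Pa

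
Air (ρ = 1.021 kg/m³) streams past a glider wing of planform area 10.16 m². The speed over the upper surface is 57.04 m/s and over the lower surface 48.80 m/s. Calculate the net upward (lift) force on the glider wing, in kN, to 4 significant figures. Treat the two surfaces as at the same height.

F = 4.523 kN

The faster flow above has the lower pressure; Bernoulli (same height) gives ΔP = ½ρ(v_up² − v_low²).
ΔP = ½·1.021·(57.04² − 48.80²) = 445.2 Pa.
Lift = ΔP · A = 445.2 × 10.16 = 4523 N.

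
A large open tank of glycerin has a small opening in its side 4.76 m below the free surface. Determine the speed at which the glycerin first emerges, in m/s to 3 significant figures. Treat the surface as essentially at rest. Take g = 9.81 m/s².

Torricelli's result v = √(2gh) gives v = √(2·9.81·4.76) = 9.66 m/s.

v ≈ 9.66 m/s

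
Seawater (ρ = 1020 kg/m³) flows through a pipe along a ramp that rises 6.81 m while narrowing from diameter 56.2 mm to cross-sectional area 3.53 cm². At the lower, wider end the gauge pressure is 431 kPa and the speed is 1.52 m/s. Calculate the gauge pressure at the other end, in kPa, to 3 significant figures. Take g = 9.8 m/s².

Continuity gives A₁v₁ = A₂v₂, so v₂ = (24.8 cm²)/(3.53 cm²) × 1.52 m/s = 10.7 m/s.
Applying Bernoulli between the two ends and solving for P₂: P₂ = P₁ + ½ρ(v₁² − v₂²) − ρgΔh.
P₂ = 431000 + ½·1020·(1.52² − 10.7²) − 1020·9.8·(+6.81) = 431000 + (-57000) − (68100) = 306000 Pa.

306 kPa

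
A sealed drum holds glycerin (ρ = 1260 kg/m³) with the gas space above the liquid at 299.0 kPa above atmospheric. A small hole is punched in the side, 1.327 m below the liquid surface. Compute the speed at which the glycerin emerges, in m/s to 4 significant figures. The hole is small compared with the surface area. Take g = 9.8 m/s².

v ≈ 22.37 m/s

Take point 1 at the surface (v₁ ≈ 0) and point 2 at the hole (at atmospheric pressure). Bernoulli: P₁ + ρg h = P_atm + ½ρv₂².
With P₁ − P_atm = 299000 Pa, v₂ = √(2gh + 2ΔP/ρ) = √(2·9.8·1.327 + 2·299000/1260) = 22.37 m/s.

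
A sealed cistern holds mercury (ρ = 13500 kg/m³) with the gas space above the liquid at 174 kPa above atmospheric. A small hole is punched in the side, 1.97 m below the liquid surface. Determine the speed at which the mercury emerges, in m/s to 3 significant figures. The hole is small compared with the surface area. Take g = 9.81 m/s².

v ≈ 8.03 m/s

Take point 1 at the surface (v₁ ≈ 0) and point 2 at the hole (at atmospheric pressure). Bernoulli: P₁ + ρg h = P_atm + ½ρv₂².
With P₁ − P_atm = 174000 Pa, v₂ = √(2gh + 2ΔP/ρ) = √(2·9.81·1.97 + 2·174000/13500) = 8.03 m/s.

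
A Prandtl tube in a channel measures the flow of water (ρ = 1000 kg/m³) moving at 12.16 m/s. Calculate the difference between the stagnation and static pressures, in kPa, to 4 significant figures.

ΔP ≈ 73.93 kPa

Bernoulli between the free stream and the stagnation point: ½ρv² = P_stag − P_static.
ΔP = ½·1000·12.16² = 73930 Pa.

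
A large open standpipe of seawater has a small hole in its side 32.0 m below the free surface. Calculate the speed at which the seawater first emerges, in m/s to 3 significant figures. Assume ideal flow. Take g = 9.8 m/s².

v = 25.0 m/s

Bernoulli from surface to hole (P equal, v_surface ≈ 0): v = √(2gh) = √(2×9.8×32.0) = 25.0 m/s.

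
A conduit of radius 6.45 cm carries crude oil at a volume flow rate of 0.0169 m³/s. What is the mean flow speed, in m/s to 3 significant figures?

v ≈ 1.29 m/s

Q = 0.0169 m³/s = 0.0169 m³/s.
v = Q/A = 0.0169 / 0.0131 = 1.29 m/s.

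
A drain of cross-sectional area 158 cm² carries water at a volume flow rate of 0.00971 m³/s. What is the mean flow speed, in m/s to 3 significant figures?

Q = 0.00971 m³/s = 0.00971 m³/s.
v = Q/A = 0.00971 / 0.0158 = 0.615 m/s.

v ≈ 0.615 m/s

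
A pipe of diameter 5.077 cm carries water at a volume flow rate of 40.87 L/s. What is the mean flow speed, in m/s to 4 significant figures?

v = 20.19 m/s

Q = 40.87 L/s = 0.04087 m³/s.
v = Q/A = 0.04087 / 0.002024 = 20.19 m/s.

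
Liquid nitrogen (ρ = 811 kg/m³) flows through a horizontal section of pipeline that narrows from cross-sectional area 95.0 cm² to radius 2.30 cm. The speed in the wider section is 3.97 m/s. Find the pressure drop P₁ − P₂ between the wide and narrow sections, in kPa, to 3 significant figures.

ΔP ≈ 202 kPa

Continuity gives A₁v₁ = A₂v₂, so v₂ = (95.0 cm²)/(16.6 cm²) × 3.97 m/s = 22.7 m/s.
The pipe is horizontal, so Bernoulli reduces to P₁ + ½ρv₁² = P₂ + ½ρv₂².
P₁ − P₂ = ½·811·(22.7² − 3.97²) = ½·811·499 = 202000 Pa.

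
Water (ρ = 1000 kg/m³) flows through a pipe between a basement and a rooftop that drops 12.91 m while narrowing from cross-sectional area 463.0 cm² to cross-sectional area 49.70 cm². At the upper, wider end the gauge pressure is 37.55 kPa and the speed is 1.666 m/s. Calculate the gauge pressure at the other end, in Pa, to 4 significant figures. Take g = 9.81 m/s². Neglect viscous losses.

P₂ = 45150 Pa

Continuity gives A₁v₁ = A₂v₂, so v₂ = (463.0 cm²)/(49.70 cm²) × 1.666 m/s = 15.52 m/s.
Applying Bernoulli between the two ends and solving for P₂: P₂ = P₁ + ½ρ(v₁² − v₂²) − ρgΔh.
P₂ = 37550 + ½·1000·(1.666² − 15.52²) − 1000·9.81·(−12.91) = 37550 + (-119100) − (-126600) = 45150 Pa.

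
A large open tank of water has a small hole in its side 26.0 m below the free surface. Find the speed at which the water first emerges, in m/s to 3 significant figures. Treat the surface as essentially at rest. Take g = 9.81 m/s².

v ≈ 22.6 m/s

With the surface at rest and both surface and jet at atmospheric pressure, Bernoulli gives ρg h = ½ρv², so v = √(2gh) = √(2·9.81·26.0) = 22.6 m/s.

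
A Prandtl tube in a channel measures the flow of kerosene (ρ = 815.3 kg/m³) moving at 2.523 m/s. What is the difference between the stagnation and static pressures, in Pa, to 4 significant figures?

The dynamic pressure equals the rise in static pressure at the stagnation point: ΔP = ½ρv².
ΔP = ½·815.3·2.523² = 2595 Pa.

2595 Pa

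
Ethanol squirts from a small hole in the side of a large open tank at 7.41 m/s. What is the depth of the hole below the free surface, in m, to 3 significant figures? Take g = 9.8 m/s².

Inverting v = √(2gh) gives h = v² / 2g.
h = 7.41²/(2·9.8) = 54.9/19.60 = 2.80 m.

h = 2.80 m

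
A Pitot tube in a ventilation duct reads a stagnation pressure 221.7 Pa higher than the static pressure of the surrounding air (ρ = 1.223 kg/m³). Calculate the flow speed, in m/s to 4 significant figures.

At the stagnation point the flow is brought to rest, so Bernoulli gives P_stag − P_static = ½ρv².
v = √(2ΔP/ρ) = √(2·221.7/1.223) = 19.04 m/s.

v ≈ 19.04 m/s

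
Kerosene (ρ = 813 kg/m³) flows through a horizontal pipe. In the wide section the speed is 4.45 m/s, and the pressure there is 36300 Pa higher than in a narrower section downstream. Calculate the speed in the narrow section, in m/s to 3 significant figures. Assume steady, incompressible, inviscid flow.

v₂ ≈ 10.4 m/s

Along the level pipe P + ½ρv² is conserved, hence v₂² = v₁² + 2(P₁ − P₂)/ρ.
v₂ = √(4.45² + 2·36300/813) = √(19.8 + 89.3) = 10.4 m/s.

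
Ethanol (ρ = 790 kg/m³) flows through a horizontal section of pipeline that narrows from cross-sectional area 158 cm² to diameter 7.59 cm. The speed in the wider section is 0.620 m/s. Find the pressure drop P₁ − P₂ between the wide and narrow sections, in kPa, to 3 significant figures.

ΔP ≈ 1.70 kPa

The volume flow rate is constant, so v₂ = (A₁/A₂)v₁ = (158/45.2)·0.620 = 2.17 m/s.
Bernoulli (h₁ = h₂): P₁ − P₂ = ½ρ(v₂² − v₁²).
P₁ − P₂ = ½·790·(2.17² − 0.620²) = ½·790·4.30 = 1700 Pa.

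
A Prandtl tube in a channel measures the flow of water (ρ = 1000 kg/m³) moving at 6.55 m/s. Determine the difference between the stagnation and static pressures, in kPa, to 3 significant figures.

The dynamic pressure equals the rise in static pressure at the stagnation point: ΔP = ½ρv².
ΔP = ½·1000·6.55² = 21500 Pa.

ΔP ≈ 21.5 kPa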